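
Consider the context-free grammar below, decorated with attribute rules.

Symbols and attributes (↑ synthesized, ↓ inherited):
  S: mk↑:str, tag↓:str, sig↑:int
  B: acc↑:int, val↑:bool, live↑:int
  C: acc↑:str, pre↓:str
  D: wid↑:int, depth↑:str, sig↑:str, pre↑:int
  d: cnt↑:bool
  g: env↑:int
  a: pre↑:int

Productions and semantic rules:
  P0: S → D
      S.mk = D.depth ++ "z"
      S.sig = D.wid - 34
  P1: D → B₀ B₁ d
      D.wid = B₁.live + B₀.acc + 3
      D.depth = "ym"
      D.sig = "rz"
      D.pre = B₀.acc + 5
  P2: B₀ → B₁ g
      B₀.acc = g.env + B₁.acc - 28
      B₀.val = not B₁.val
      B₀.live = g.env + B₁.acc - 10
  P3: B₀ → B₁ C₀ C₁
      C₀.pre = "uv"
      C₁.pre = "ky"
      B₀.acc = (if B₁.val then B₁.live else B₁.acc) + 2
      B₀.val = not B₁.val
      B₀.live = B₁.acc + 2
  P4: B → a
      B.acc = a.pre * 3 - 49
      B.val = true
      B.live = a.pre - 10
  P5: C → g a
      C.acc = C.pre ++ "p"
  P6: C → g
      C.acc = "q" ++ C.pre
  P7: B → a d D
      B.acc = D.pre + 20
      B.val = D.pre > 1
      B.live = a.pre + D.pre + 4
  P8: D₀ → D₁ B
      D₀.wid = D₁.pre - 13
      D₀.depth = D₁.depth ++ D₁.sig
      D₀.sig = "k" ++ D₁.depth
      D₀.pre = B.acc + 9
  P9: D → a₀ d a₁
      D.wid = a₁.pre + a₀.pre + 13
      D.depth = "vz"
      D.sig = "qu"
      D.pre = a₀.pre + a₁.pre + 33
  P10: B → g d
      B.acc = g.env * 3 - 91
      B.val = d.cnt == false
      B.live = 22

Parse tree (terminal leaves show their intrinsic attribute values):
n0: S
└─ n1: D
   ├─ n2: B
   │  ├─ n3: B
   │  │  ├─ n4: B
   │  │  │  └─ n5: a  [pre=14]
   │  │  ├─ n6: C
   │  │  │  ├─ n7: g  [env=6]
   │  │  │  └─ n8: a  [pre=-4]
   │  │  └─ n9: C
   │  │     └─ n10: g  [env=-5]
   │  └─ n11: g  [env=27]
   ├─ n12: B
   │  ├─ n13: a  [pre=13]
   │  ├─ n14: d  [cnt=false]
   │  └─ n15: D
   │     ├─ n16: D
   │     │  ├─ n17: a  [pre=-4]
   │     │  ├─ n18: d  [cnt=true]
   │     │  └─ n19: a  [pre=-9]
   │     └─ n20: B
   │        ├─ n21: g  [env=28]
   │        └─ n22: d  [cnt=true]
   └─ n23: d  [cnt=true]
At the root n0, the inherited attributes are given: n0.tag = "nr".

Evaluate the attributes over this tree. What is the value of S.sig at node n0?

1. n0.tag = "nr"  [given at root]
2. n5.pre = 14  [terminal]
3. n4.acc = -7  [a.pre * 3 - 49]
4. n4.val = true  [true]
5. n4.live = 4  [a.pre - 10]
6. n6.pre = "uv"  ["uv"]
7. n7.env = 6  [terminal]
8. n8.pre = -4  [terminal]
9. n6.acc = "uvp"  [C.pre ++ "p"]
10. n9.pre = "ky"  ["ky"]
11. n10.env = -5  [terminal]
12. n9.acc = "qky"  ["q" ++ C.pre]
13. n3.acc = 6  [(if B₁.val then B₁.live else B₁.acc) + 2]
14. n3.val = false  [not B₁.val]
15. n3.live = -5  [B₁.acc + 2]
16. n11.env = 27  [terminal]
17. n2.acc = 5  [g.env + B₁.acc - 28]
18. n2.val = true  [not B₁.val]
19. n2.live = 23  [g.env + B₁.acc - 10]
20. n13.pre = 13  [terminal]
21. n14.cnt = false  [terminal]
22. n17.pre = -4  [terminal]
23. n18.cnt = true  [terminal]
24. n19.pre = -9  [terminal]
25. n16.wid = 0  [a₁.pre + a₀.pre + 13]
26. n16.depth = "vz"  ["vz"]
27. n16.sig = "qu"  ["qu"]
28. n16.pre = 20  [a₀.pre + a₁.pre + 33]
29. n21.env = 28  [terminal]
30. n22.cnt = true  [terminal]
31. n20.acc = -7  [g.env * 3 - 91]
32. n20.val = false  [d.cnt == false]
33. n20.live = 22  [22]
34. n15.wid = 7  [D₁.pre - 13]
35. n15.depth = "vzqu"  [D₁.depth ++ D₁.sig]
36. n15.sig = "kvz"  ["k" ++ D₁.depth]
37. n15.pre = 2  [B.acc + 9]
38. n12.acc = 22  [D.pre + 20]
39. n12.val = true  [D.pre > 1]
40. n12.live = 19  [a.pre + D.pre + 4]
41. n23.cnt = true  [terminal]
42. n1.wid = 27  [B₁.live + B₀.acc + 3]
43. n1.depth = "ym"  ["ym"]
44. n1.sig = "rz"  ["rz"]
45. n1.pre = 10  [B₀.acc + 5]
46. n0.mk = "ymz"  [D.depth ++ "z"]
47. n0.sig = -7  [D.wid - 34]

-7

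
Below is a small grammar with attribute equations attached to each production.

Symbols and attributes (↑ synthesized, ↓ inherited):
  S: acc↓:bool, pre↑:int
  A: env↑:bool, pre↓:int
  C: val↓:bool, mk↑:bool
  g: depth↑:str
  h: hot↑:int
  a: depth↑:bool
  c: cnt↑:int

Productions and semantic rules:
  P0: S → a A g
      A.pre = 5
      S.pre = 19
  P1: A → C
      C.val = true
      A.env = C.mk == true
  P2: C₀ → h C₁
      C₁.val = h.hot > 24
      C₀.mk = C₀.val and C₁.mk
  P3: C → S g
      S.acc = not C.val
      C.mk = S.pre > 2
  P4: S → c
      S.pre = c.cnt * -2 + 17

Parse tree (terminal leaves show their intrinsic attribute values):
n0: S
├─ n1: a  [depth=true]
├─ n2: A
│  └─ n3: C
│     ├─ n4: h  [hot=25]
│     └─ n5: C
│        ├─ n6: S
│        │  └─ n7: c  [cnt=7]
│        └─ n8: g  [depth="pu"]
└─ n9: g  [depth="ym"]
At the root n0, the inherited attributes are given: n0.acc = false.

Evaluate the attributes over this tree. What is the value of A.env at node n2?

1. n0.acc = false  [given at root]
2. n1.depth = true  [terminal]
3. n2.pre = 5  [5]
4. n3.val = true  [true]
5. n4.hot = 25  [terminal]
6. n5.val = true  [h.hot > 24]
7. n6.acc = false  [not C.val]
8. n7.cnt = 7  [terminal]
9. n6.pre = 3  [c.cnt * -2 + 17]
10. n8.depth = "pu"  [terminal]
11. n5.mk = true  [S.pre > 2]
12. n3.mk = true  [C₀.val and C₁.mk]
13. n2.env = true  [C.mk == true]
14. n9.depth = "ym"  [terminal]
15. n0.pre = 19  [19]

true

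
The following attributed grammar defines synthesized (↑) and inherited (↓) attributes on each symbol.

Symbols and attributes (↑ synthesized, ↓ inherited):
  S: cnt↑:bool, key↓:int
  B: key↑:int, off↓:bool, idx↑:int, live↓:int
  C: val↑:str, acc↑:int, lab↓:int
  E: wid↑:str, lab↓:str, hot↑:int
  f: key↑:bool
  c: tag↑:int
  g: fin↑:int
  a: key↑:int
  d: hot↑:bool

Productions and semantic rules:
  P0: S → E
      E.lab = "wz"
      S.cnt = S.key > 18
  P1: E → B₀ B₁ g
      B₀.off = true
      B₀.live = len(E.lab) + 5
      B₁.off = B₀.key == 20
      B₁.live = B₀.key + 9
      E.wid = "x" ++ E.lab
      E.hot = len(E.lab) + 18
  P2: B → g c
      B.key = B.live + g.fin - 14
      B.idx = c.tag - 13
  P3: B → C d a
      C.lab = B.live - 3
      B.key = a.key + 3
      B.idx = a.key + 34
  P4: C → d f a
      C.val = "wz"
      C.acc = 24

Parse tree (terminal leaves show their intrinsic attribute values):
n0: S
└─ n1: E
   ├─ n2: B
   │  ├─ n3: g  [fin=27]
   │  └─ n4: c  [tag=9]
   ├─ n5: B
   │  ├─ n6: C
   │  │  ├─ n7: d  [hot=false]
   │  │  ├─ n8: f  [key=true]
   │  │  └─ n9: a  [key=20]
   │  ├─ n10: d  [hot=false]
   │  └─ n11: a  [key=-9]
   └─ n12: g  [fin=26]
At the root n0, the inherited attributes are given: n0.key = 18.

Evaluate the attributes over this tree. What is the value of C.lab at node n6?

26

1. n0.key = 18  [given at root]
2. n1.lab = "wz"  ["wz"]
3. n2.off = true  [true]
4. n2.live = 7  [len(E.lab) + 5]
5. n3.fin = 27  [terminal]
6. n4.tag = 9  [terminal]
7. n2.key = 20  [B.live + g.fin - 14]
8. n2.idx = -4  [c.tag - 13]
9. n5.off = true  [B₀.key == 20]
10. n5.live = 29  [B₀.key + 9]
11. n6.lab = 26  [B.live - 3]
12. n7.hot = false  [terminal]
13. n8.key = true  [terminal]
14. n9.key = 20  [terminal]
15. n6.val = "wz"  ["wz"]
16. n6.acc = 24  [24]
17. n10.hot = false  [terminal]
18. n11.key = -9  [terminal]
19. n5.key = -6  [a.key + 3]
20. n5.idx = 25  [a.key + 34]
21. n12.fin = 26  [terminal]
22. n1.wid = "xwz"  ["x" ++ E.lab]
23. n1.hot = 20  [len(E.lab) + 18]
24. n0.cnt = false  [S.key > 18]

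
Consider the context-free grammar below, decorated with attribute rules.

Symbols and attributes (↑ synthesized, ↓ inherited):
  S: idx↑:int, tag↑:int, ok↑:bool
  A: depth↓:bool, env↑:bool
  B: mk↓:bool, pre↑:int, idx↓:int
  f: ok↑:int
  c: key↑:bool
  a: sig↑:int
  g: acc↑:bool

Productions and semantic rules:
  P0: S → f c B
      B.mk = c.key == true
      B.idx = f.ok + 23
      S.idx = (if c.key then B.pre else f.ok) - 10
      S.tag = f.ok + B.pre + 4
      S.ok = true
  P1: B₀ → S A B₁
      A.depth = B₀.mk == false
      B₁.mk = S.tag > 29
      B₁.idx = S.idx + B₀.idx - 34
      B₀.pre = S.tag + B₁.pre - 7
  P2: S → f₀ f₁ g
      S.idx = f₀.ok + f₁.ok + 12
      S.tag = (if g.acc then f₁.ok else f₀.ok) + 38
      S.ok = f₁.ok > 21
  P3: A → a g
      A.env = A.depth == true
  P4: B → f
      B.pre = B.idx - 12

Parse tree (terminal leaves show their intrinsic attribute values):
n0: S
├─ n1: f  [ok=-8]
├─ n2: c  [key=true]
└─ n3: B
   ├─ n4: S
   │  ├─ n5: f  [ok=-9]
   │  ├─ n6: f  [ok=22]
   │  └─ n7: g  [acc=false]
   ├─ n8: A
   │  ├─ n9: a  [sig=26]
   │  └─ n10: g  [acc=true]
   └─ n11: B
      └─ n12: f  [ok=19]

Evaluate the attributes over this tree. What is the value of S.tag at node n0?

1. n1.ok = -8  [terminal]
2. n2.key = true  [terminal]
3. n3.mk = true  [c.key == true]
4. n3.idx = 15  [f.ok + 23]
5. n5.ok = -9  [terminal]
6. n6.ok = 22  [terminal]
7. n7.acc = false  [terminal]
8. n4.idx = 25  [f₀.ok + f₁.ok + 12]
9. n4.tag = 29  [(if g.acc then f₁.ok else f₀.ok) + 38]
10. n4.ok = true  [f₁.ok > 21]
11. n8.depth = false  [B₀.mk == false]
12. n9.sig = 26  [terminal]
13. n10.acc = true  [terminal]
14. n8.env = false  [A.depth == true]
15. n11.mk = false  [S.tag > 29]
16. n11.idx = 6  [S.idx + B₀.idx - 34]
17. n12.ok = 19  [terminal]
18. n11.pre = -6  [B.idx - 12]
19. n3.pre = 16  [S.tag + B₁.pre - 7]
20. n0.idx = 6  [(if c.key then B.pre else f.ok) - 10]
21. n0.tag = 12  [f.ok + B.pre + 4]
22. n0.ok = true  [true]

12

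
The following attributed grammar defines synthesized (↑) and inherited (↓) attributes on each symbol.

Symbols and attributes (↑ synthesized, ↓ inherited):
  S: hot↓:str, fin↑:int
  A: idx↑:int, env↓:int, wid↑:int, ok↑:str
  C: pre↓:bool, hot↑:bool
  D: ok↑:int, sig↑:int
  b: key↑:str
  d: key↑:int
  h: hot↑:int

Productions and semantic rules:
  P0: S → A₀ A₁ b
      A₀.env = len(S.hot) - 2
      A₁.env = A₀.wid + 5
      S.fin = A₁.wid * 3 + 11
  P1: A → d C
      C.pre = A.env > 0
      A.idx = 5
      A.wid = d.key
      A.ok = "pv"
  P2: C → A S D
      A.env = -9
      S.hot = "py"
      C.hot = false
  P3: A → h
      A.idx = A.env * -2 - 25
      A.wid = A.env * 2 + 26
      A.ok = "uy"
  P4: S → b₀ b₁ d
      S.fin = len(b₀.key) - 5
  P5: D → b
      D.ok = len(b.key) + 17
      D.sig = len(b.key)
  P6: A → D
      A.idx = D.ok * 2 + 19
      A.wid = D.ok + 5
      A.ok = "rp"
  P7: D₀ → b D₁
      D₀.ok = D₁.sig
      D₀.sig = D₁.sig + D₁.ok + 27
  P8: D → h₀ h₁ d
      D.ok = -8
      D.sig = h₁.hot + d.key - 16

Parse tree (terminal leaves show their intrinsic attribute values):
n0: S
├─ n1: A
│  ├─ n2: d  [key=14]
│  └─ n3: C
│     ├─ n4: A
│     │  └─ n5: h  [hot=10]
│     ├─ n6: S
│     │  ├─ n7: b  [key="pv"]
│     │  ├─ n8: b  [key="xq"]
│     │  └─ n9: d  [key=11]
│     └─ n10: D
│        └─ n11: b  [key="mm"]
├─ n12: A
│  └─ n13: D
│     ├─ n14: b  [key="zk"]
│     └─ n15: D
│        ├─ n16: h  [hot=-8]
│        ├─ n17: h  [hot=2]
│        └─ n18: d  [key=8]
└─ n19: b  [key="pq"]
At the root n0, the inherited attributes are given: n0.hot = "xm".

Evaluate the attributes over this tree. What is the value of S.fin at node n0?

8

1. n0.hot = "xm"  [given at root]
2. n1.env = 0  [len(S.hot) - 2]
3. n2.key = 14  [terminal]
4. n3.pre = false  [A.env > 0]
5. n4.env = -9  [-9]
6. n5.hot = 10  [terminal]
7. n4.idx = -7  [A.env * -2 - 25]
8. n4.wid = 8  [A.env * 2 + 26]
9. n4.ok = "uy"  ["uy"]
10. n6.hot = "py"  ["py"]
11. n7.key = "pv"  [terminal]
12. n8.key = "xq"  [terminal]
13. n9.key = 11  [terminal]
14. n6.fin = -3  [len(b₀.key) - 5]
15. n11.key = "mm"  [terminal]
16. n10.ok = 19  [len(b.key) + 17]
17. n10.sig = 2  [len(b.key)]
18. n3.hot = false  [false]
19. n1.idx = 5  [5]
20. n1.wid = 14  [d.key]
21. n1.ok = "pv"  ["pv"]
22. n12.env = 19  [A₀.wid + 5]
23. n14.key = "zk"  [terminal]
24. n16.hot = -8  [terminal]
25. n17.hot = 2  [terminal]
26. n18.key = 8  [terminal]
27. n15.ok = -8  [-8]
28. n15.sig = -6  [h₁.hot + d.key - 16]
29. n13.ok = -6  [D₁.sig]
30. n13.sig = 13  [D₁.sig + D₁.ok + 27]
31. n12.idx = 7  [D.ok * 2 + 19]
32. n12.wid = -1  [D.ok + 5]
33. n12.ok = "rp"  ["rp"]
34. n19.key = "pq"  [terminal]
35. n0.fin = 8  [A₁.wid * 3 + 11]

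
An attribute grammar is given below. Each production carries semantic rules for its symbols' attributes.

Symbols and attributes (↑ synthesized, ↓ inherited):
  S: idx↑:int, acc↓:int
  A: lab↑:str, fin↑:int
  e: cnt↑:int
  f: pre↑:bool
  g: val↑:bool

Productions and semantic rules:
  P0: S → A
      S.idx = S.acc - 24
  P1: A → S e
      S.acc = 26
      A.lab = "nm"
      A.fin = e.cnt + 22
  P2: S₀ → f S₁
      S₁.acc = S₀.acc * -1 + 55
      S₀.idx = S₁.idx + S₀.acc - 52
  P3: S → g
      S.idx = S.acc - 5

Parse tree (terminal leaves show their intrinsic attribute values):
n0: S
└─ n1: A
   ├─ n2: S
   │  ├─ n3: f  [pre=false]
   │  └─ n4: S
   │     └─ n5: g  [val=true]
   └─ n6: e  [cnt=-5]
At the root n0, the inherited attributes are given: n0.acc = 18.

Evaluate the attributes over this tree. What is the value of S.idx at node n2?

1. n0.acc = 18  [given at root]
2. n2.acc = 26  [26]
3. n3.pre = false  [terminal]
4. n4.acc = 29  [S₀.acc * -1 + 55]
5. n5.val = true  [terminal]
6. n4.idx = 24  [S.acc - 5]
7. n2.idx = -2  [S₁.idx + S₀.acc - 52]
8. n6.cnt = -5  [terminal]
9. n1.lab = "nm"  ["nm"]
10. n1.fin = 17  [e.cnt + 22]
11. n0.idx = -6  [S.acc - 24]

-2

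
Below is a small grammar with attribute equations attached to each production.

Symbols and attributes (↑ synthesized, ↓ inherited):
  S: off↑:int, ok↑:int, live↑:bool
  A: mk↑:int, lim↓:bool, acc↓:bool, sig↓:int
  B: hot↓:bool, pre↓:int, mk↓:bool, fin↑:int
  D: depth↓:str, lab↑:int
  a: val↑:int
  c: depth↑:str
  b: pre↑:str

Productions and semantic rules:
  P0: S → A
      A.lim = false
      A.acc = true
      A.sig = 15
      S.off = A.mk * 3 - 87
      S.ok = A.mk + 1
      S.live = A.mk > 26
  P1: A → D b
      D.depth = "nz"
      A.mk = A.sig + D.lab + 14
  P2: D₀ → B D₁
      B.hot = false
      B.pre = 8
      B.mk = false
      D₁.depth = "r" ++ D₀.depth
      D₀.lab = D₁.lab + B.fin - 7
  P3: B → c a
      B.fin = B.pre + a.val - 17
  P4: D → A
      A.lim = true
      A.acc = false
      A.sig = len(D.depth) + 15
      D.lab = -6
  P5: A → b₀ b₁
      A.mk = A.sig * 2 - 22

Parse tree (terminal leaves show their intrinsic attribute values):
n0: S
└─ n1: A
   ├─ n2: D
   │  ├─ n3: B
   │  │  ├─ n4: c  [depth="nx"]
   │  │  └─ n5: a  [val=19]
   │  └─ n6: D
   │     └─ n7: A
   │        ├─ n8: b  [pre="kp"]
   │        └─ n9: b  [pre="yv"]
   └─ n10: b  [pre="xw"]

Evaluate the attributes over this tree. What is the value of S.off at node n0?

-9

1. n1.lim = false  [false]
2. n1.acc = true  [true]
3. n1.sig = 15  [15]
4. n2.depth = "nz"  ["nz"]
5. n3.hot = false  [false]
6. n3.pre = 8  [8]
7. n3.mk = false  [false]
8. n4.depth = "nx"  [terminal]
9. n5.val = 19  [terminal]
10. n3.fin = 10  [B.pre + a.val - 17]
11. n6.depth = "rnz"  ["r" ++ D₀.depth]
12. n7.lim = true  [true]
13. n7.acc = false  [false]
14. n7.sig = 18  [len(D.depth) + 15]
15. n8.pre = "kp"  [terminal]
16. n9.pre = "yv"  [terminal]
17. n7.mk = 14  [A.sig * 2 - 22]
18. n6.lab = -6  [-6]
19. n2.lab = -3  [D₁.lab + B.fin - 7]
20. n10.pre = "xw"  [terminal]
21. n1.mk = 26  [A.sig + D.lab + 14]
22. n0.off = -9  [A.mk * 3 - 87]
23. n0.ok = 27  [A.mk + 1]
24. n0.live = false  [A.mk > 26]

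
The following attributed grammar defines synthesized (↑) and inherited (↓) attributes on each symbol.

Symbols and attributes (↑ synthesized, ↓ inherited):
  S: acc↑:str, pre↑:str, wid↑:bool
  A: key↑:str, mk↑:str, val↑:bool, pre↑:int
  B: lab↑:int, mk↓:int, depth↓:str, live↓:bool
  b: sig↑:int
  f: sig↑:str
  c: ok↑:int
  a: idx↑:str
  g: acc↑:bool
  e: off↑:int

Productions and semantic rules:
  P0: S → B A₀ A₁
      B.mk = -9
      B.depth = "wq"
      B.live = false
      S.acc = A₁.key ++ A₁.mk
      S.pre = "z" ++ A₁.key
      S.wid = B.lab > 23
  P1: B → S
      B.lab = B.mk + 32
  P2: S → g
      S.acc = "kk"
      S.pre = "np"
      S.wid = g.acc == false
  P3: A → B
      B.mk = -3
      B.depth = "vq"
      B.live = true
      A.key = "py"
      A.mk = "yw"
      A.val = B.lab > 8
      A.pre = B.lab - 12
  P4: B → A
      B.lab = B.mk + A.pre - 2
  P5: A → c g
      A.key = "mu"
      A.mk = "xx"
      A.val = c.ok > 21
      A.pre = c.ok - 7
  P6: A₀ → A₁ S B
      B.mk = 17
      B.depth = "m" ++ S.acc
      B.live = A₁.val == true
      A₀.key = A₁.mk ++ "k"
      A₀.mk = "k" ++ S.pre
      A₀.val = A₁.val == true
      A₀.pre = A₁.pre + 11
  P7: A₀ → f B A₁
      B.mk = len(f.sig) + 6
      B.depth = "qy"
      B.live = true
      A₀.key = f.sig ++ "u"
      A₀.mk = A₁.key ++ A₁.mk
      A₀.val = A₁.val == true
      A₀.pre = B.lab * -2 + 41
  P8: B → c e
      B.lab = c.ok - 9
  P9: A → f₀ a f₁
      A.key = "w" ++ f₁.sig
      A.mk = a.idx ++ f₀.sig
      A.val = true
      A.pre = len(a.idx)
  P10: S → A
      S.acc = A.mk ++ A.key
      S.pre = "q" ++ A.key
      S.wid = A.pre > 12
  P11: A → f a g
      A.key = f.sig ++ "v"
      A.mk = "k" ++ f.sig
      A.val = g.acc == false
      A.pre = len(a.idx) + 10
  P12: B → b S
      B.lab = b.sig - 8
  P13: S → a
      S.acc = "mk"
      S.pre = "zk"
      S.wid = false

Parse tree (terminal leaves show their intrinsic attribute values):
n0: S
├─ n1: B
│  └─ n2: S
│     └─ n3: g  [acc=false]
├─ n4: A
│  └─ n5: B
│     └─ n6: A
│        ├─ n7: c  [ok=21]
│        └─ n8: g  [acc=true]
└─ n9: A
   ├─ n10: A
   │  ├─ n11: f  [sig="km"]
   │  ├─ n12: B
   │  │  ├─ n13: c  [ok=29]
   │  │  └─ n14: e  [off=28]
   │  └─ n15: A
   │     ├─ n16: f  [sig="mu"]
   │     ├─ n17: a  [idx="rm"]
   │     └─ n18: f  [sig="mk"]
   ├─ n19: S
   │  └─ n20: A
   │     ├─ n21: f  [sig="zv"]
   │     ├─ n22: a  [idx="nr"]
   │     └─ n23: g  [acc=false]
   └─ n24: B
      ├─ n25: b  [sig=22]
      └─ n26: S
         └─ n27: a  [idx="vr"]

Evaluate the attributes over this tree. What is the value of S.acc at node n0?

1. n1.mk = -9  [-9]
2. n1.depth = "wq"  ["wq"]
3. n1.live = false  [false]
4. n3.acc = false  [terminal]
5. n2.acc = "kk"  ["kk"]
6. n2.pre = "np"  ["np"]
7. n2.wid = true  [g.acc == false]
8. n1.lab = 23  [B.mk + 32]
9. n5.mk = -3  [-3]
10. n5.depth = "vq"  ["vq"]
11. n5.live = true  [true]
12. n7.ok = 21  [terminal]
13. n8.acc = true  [terminal]
14. n6.key = "mu"  ["mu"]
15. n6.mk = "xx"  ["xx"]
16. n6.val = false  [c.ok > 21]
17. n6.pre = 14  [c.ok - 7]
18. n5.lab = 9  [B.mk + A.pre - 2]
19. n4.key = "py"  ["py"]
20. n4.mk = "yw"  ["yw"]
21. n4.val = true  [B.lab > 8]
22. n4.pre = -3  [B.lab - 12]
23. n11.sig = "km"  [terminal]
24. n12.mk = 8  [len(f.sig) + 6]
25. n12.depth = "qy"  ["qy"]
26. n12.live = true  [true]
27. n13.ok = 29  [terminal]
28. n14.off = 28  [terminal]
29. n12.lab = 20  [c.ok - 9]
30. n16.sig = "mu"  [terminal]
31. n17.idx = "rm"  [terminal]
32. n18.sig = "mk"  [terminal]
33. n15.key = "wmk"  ["w" ++ f₁.sig]
34. n15.mk = "rmmu"  [a.idx ++ f₀.sig]
35. n15.val = true  [true]
36. n15.pre = 2  [len(a.idx)]
37. n10.key = "kmu"  [f.sig ++ "u"]
38. n10.mk = "wmkrmmu"  [A₁.key ++ A₁.mk]
39. n10.val = true  [A₁.val == true]
40. n10.pre = 1  [B.lab * -2 + 41]
41. n21.sig = "zv"  [terminal]
42. n22.idx = "nr"  [terminal]
43. n23.acc = false  [terminal]
44. n20.key = "zvv"  [f.sig ++ "v"]
45. n20.mk = "kzv"  ["k" ++ f.sig]
46. n20.val = true  [g.acc == false]
47. n20.pre = 12  [len(a.idx) + 10]
48. n19.acc = "kzvzvv"  [A.mk ++ A.key]
49. n19.pre = "qzvv"  ["q" ++ A.key]
50. n19.wid = false  [A.pre > 12]
51. n24.mk = 17  [17]
52. n24.depth = "mkzvzvv"  ["m" ++ S.acc]
53. n24.live = true  [A₁.val == true]
54. n25.sig = 22  [terminal]
55. n27.idx = "vr"  [terminal]
56. n26.acc = "mk"  ["mk"]
57. n26.pre = "zk"  ["zk"]
58. n26.wid = false  [false]
59. n24.lab = 14  [b.sig - 8]
60. n9.key = "wmkrmmuk"  [A₁.mk ++ "k"]
61. n9.mk = "kqzvv"  ["k" ++ S.pre]
62. n9.val = true  [A₁.val == true]
63. n9.pre = 12  [A₁.pre + 11]
64. n0.acc = "wmkrmmukkqzvv"  [A₁.key ++ A₁.mk]
65. n0.pre = "zwmkrmmuk"  ["z" ++ A₁.key]
66. n0.wid = false  [B.lab > 23]

"wmkrmmukkqzvv"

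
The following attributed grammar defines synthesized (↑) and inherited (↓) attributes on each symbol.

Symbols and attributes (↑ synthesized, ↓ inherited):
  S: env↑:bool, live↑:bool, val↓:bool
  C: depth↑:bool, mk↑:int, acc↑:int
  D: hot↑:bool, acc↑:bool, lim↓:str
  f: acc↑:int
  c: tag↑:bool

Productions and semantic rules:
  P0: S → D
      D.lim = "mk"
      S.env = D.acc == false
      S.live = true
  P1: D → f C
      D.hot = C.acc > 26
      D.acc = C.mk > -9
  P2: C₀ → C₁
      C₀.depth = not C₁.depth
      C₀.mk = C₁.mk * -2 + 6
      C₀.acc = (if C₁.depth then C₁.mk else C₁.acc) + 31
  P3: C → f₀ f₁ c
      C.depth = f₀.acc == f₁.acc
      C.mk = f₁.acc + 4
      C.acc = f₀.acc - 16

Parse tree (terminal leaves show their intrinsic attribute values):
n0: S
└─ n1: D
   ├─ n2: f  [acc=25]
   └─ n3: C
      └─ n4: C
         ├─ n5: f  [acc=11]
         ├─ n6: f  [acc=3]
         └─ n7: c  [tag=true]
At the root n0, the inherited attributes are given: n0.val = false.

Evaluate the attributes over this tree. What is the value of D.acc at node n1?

true

1. n0.val = false  [given at root]
2. n1.lim = "mk"  ["mk"]
3. n2.acc = 25  [terminal]
4. n5.acc = 11  [terminal]
5. n6.acc = 3  [terminal]
6. n7.tag = true  [terminal]
7. n4.depth = false  [f₀.acc == f₁.acc]
8. n4.mk = 7  [f₁.acc + 4]
9. n4.acc = -5  [f₀.acc - 16]
10. n3.depth = true  [not C₁.depth]
11. n3.mk = -8  [C₁.mk * -2 + 6]
12. n3.acc = 26  [(if C₁.depth then C₁.mk else C₁.acc) + 31]
13. n1.hot = false  [C.acc > 26]
14. n1.acc = true  [C.mk > -9]
15. n0.env = false  [D.acc == false]
16. n0.live = true  [true]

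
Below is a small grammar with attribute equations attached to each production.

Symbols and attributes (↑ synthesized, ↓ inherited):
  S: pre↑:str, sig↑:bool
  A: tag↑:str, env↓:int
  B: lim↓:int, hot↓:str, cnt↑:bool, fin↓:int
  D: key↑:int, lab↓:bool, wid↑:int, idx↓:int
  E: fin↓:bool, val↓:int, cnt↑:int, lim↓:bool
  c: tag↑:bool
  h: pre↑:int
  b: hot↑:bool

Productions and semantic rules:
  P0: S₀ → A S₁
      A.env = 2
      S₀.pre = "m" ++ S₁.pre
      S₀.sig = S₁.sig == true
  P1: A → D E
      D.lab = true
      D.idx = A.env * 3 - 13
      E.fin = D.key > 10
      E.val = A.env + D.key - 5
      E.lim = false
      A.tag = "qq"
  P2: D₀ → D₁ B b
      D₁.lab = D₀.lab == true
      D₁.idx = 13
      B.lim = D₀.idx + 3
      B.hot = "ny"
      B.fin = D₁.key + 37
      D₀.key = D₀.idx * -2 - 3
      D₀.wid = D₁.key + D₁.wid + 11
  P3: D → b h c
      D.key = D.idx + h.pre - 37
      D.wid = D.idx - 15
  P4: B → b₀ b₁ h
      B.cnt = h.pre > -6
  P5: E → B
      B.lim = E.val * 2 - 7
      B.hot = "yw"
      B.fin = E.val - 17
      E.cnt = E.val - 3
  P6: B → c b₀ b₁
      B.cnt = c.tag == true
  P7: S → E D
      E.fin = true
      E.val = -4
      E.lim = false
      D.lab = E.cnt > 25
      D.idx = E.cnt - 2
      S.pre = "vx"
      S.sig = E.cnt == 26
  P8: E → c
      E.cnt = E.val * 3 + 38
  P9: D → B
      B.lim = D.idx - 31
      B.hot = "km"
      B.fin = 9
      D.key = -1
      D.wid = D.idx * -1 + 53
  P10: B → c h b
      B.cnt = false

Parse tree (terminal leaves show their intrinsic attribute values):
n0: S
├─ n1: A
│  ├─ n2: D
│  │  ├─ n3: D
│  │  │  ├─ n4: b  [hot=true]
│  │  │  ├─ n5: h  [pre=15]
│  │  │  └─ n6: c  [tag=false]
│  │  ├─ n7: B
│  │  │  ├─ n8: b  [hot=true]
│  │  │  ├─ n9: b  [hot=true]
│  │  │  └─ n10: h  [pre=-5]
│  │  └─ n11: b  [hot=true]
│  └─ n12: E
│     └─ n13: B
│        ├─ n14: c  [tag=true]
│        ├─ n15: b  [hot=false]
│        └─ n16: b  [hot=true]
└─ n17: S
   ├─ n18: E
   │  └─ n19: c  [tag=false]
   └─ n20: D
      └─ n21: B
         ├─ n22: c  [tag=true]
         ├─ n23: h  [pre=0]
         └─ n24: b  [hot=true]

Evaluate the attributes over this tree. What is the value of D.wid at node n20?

1. n1.env = 2  [2]
2. n2.lab = true  [true]
3. n2.idx = -7  [A.env * 3 - 13]
4. n3.lab = true  [D₀.lab == true]
5. n3.idx = 13  [13]
6. n4.hot = true  [terminal]
7. n5.pre = 15  [terminal]
8. n6.tag = false  [terminal]
9. n3.key = -9  [D.idx + h.pre - 37]
10. n3.wid = -2  [D.idx - 15]
11. n7.lim = -4  [D₀.idx + 3]
12. n7.hot = "ny"  ["ny"]
13. n7.fin = 28  [D₁.key + 37]
14. n8.hot = true  [terminal]
15. n9.hot = true  [terminal]
16. n10.pre = -5  [terminal]
17. n7.cnt = true  [h.pre > -6]
18. n11.hot = true  [terminal]
19. n2.key = 11  [D₀.idx * -2 - 3]
20. n2.wid = 0  [D₁.key + D₁.wid + 11]
21. n12.fin = true  [D.key > 10]
22. n12.val = 8  [A.env + D.key - 5]
23. n12.lim = false  [false]
24. n13.lim = 9  [E.val * 2 - 7]
25. n13.hot = "yw"  ["yw"]
26. n13.fin = -9  [E.val - 17]
27. n14.tag = true  [terminal]
28. n15.hot = false  [terminal]
29. n16.hot = true  [terminal]
30. n13.cnt = true  [c.tag == true]
31. n12.cnt = 5  [E.val - 3]
32. n1.tag = "qq"  ["qq"]
33. n18.fin = true  [true]
34. n18.val = -4  [-4]
35. n18.lim = false  [false]
36. n19.tag = false  [terminal]
37. n18.cnt = 26  [E.val * 3 + 38]
38. n20.lab = true  [E.cnt > 25]
39. n20.idx = 24  [E.cnt - 2]
40. n21.lim = -7  [D.idx - 31]
41. n21.hot = "km"  ["km"]
42. n21.fin = 9  [9]
43. n22.tag = true  [terminal]
44. n23.pre = 0  [terminal]
45. n24.hot = true  [terminal]
46. n21.cnt = false  [false]
47. n20.key = -1  [-1]
48. n20.wid = 29  [D.idx * -1 + 53]
49. n17.pre = "vx"  ["vx"]
50. n17.sig = true  [E.cnt == 26]
51. n0.pre = "mvx"  ["m" ++ S₁.pre]
52. n0.sig = true  [S₁.sig == true]

29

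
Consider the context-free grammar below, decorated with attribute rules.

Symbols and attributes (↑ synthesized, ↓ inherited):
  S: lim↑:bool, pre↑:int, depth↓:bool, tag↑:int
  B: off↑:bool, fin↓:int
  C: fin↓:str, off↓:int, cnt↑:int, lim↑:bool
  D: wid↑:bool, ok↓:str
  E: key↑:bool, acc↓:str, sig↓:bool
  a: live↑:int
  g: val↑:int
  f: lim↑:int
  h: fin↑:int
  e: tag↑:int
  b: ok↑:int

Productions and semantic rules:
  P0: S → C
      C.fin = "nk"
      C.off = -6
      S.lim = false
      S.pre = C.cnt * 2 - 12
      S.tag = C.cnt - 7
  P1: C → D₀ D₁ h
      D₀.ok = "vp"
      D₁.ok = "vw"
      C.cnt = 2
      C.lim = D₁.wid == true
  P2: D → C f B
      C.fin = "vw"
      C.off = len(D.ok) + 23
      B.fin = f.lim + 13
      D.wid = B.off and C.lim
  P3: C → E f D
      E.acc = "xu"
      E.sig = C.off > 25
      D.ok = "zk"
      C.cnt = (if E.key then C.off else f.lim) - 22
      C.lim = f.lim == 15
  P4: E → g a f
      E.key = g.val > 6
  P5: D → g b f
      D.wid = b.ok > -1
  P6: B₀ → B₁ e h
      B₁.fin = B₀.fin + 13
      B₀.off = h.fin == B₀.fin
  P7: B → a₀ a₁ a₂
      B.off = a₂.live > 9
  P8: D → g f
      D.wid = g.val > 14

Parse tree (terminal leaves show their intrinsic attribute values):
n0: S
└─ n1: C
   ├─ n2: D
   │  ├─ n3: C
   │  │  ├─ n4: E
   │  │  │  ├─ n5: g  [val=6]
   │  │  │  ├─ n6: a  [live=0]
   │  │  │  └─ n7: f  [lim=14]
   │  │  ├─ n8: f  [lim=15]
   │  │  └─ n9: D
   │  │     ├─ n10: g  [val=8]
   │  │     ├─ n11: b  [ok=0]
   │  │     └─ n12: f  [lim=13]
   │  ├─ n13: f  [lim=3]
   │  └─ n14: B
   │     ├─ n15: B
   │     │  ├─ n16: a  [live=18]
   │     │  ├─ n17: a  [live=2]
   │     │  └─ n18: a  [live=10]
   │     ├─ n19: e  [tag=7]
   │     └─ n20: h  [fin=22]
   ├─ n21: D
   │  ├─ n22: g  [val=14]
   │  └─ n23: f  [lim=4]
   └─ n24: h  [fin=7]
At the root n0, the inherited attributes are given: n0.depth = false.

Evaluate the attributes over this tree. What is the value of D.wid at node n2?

false

1. n0.depth = false  [given at root]
2. n1.fin = "nk"  ["nk"]
3. n1.off = -6  [-6]
4. n2.ok = "vp"  ["vp"]
5. n3.fin = "vw"  ["vw"]
6. n3.off = 25  [len(D.ok) + 23]
7. n4.acc = "xu"  ["xu"]
8. n4.sig = false  [C.off > 25]
9. n5.val = 6  [terminal]
10. n6.live = 0  [terminal]
11. n7.lim = 14  [terminal]
12. n4.key = false  [g.val > 6]
13. n8.lim = 15  [terminal]
14. n9.ok = "zk"  ["zk"]
15. n10.val = 8  [terminal]
16. n11.ok = 0  [terminal]
17. n12.lim = 13  [terminal]
18. n9.wid = true  [b.ok > -1]
19. n3.cnt = -7  [(if E.key then C.off else f.lim) - 22]
20. n3.lim = true  [f.lim == 15]
21. n13.lim = 3  [terminal]
22. n14.fin = 16  [f.lim + 13]
23. n15.fin = 29  [B₀.fin + 13]
24. n16.live = 18  [terminal]
25. n17.live = 2  [terminal]
26. n18.live = 10  [terminal]
27. n15.off = true  [a₂.live > 9]
28. n19.tag = 7  [terminal]
29. n20.fin = 22  [terminal]
30. n14.off = false  [h.fin == B₀.fin]
31. n2.wid = false  [B.off and C.lim]
32. n21.ok = "vw"  ["vw"]
33. n22.val = 14  [terminal]
34. n23.lim = 4  [terminal]
35. n21.wid = false  [g.val > 14]
36. n24.fin = 7  [terminal]
37. n1.cnt = 2  [2]
38. n1.lim = false  [D₁.wid == true]
39. n0.lim = false  [false]
40. n0.pre = -8  [C.cnt * 2 - 12]
41. n0.tag = -5  [C.cnt - 7]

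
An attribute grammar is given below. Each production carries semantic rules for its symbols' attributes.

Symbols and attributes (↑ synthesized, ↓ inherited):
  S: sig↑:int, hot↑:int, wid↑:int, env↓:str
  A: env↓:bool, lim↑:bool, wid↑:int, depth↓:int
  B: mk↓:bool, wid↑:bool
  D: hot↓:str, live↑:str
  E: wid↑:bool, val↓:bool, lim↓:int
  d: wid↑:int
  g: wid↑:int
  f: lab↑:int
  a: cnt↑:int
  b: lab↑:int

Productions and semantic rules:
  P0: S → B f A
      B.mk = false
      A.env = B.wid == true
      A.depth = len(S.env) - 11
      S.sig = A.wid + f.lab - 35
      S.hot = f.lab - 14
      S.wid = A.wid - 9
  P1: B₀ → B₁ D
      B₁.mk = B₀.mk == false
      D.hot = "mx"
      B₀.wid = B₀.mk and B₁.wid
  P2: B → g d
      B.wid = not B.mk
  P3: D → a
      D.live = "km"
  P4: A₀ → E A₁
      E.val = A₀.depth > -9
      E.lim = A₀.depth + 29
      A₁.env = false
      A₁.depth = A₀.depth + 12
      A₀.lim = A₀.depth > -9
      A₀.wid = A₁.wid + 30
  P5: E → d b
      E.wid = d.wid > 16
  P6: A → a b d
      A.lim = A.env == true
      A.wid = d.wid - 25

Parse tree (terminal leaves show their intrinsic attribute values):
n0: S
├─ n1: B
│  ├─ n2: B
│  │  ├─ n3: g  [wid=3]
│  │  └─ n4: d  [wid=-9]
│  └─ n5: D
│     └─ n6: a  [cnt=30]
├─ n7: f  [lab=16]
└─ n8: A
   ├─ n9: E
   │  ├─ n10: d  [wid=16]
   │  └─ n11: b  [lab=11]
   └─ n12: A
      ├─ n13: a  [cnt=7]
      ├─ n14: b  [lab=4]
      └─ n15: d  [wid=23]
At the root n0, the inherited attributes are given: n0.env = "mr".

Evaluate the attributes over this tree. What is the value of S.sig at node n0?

9

1. n0.env = "mr"  [given at root]
2. n1.mk = false  [false]
3. n2.mk = true  [B₀.mk == false]
4. n3.wid = 3  [terminal]
5. n4.wid = -9  [terminal]
6. n2.wid = false  [not B.mk]
7. n5.hot = "mx"  ["mx"]
8. n6.cnt = 30  [terminal]
9. n5.live = "km"  ["km"]
10. n1.wid = false  [B₀.mk and B₁.wid]
11. n7.lab = 16  [terminal]
12. n8.env = false  [B.wid == true]
13. n8.depth = -9  [len(S.env) - 11]
14. n9.val = false  [A₀.depth > -9]
15. n9.lim = 20  [A₀.depth + 29]
16. n10.wid = 16  [terminal]
17. n11.lab = 11  [terminal]
18. n9.wid = false  [d.wid > 16]
19. n12.env = false  [false]
20. n12.depth = 3  [A₀.depth + 12]
21. n13.cnt = 7  [terminal]
22. n14.lab = 4  [terminal]
23. n15.wid = 23  [terminal]
24. n12.lim = false  [A.env == true]
25. n12.wid = -2  [d.wid - 25]
26. n8.lim = false  [A₀.depth > -9]
27. n8.wid = 28  [A₁.wid + 30]
28. n0.sig = 9  [A.wid + f.lab - 35]
29. n0.hot = 2  [f.lab - 14]
30. n0.wid = 19  [A.wid - 9]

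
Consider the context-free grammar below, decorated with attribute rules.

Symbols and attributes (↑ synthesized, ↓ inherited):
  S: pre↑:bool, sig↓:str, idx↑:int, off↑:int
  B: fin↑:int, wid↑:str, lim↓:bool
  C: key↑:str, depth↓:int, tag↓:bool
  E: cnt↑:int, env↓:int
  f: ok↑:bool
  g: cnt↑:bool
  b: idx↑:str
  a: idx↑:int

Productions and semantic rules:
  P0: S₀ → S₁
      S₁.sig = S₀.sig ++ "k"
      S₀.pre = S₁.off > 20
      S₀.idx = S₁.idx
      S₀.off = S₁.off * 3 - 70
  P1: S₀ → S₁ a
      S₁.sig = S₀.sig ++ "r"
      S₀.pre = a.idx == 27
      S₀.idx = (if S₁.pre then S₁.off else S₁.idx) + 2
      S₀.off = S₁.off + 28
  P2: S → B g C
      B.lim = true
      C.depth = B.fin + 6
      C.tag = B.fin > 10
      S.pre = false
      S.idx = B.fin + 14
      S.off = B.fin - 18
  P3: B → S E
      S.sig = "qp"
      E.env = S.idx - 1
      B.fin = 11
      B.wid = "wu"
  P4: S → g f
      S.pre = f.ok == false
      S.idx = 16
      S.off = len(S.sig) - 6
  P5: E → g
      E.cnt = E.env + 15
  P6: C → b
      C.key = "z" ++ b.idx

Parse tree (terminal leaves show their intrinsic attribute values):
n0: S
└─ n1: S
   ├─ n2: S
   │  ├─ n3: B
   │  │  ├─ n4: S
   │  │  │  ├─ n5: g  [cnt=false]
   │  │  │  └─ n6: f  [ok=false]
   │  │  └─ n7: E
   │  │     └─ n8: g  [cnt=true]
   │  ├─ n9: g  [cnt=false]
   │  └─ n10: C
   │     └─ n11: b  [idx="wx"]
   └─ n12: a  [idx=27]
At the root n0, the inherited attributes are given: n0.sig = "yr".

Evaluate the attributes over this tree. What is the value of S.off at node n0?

-7

1. n0.sig = "yr"  [given at root]
2. n1.sig = "yrk"  [S₀.sig ++ "k"]
3. n2.sig = "yrkr"  [S₀.sig ++ "r"]
4. n3.lim = true  [true]
5. n4.sig = "qp"  ["qp"]
6. n5.cnt = false  [terminal]
7. n6.ok = false  [terminal]
8. n4.pre = true  [f.ok == false]
9. n4.idx = 16  [16]
10. n4.off = -4  [len(S.sig) - 6]
11. n7.env = 15  [S.idx - 1]
12. n8.cnt = true  [terminal]
13. n7.cnt = 30  [E.env + 15]
14. n3.fin = 11  [11]
15. n3.wid = "wu"  ["wu"]
16. n9.cnt = false  [terminal]
17. n10.depth = 17  [B.fin + 6]
18. n10.tag = true  [B.fin > 10]
19. n11.idx = "wx"  [terminal]
20. n10.key = "zwx"  ["z" ++ b.idx]
21. n2.pre = false  [false]
22. n2.idx = 25  [B.fin + 14]
23. n2.off = -7  [B.fin - 18]
24. n12.idx = 27  [terminal]
25. n1.pre = true  [a.idx == 27]
26. n1.idx = 27  [(if S₁.pre then S₁.off else S₁.idx) + 2]
27. n1.off = 21  [S₁.off + 28]
28. n0.pre = true  [S₁.off > 20]
29. n0.idx = 27  [S₁.idx]
30. n0.off = -7  [S₁.off * 3 - 70]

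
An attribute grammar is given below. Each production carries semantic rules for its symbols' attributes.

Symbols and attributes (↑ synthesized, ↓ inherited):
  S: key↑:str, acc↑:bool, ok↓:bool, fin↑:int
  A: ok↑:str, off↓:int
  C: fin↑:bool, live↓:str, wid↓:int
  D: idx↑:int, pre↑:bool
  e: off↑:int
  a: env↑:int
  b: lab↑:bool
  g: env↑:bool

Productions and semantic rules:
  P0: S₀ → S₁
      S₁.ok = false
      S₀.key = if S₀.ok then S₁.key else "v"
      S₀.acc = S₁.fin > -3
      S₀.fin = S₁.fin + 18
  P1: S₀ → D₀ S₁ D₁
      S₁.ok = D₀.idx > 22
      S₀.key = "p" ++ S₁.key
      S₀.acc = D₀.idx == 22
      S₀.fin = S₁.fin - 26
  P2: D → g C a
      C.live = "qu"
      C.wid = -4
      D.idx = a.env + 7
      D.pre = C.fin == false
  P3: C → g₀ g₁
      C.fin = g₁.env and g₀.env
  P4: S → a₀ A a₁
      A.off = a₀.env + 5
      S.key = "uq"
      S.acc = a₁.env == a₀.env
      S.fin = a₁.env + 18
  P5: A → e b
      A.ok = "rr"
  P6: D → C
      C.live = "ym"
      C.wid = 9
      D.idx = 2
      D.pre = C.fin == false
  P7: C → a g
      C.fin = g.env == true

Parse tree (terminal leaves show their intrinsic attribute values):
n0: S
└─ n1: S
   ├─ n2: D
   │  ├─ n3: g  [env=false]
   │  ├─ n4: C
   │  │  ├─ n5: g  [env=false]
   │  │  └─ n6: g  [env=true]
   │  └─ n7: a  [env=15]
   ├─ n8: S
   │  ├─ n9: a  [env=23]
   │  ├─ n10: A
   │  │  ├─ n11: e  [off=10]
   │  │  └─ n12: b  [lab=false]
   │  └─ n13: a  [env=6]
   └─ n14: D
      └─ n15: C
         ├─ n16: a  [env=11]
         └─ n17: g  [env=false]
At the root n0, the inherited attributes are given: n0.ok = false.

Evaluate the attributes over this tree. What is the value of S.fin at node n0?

1. n0.ok = false  [given at root]
2. n1.ok = false  [false]
3. n3.env = false  [terminal]
4. n4.live = "qu"  ["qu"]
5. n4.wid = -4  [-4]
6. n5.env = false  [terminal]
7. n6.env = true  [terminal]
8. n4.fin = false  [g₁.env and g₀.env]
9. n7.env = 15  [terminal]
10. n2.idx = 22  [a.env + 7]
11. n2.pre = true  [C.fin == false]
12. n8.ok = false  [D₀.idx > 22]
13. n9.env = 23  [terminal]
14. n10.off = 28  [a₀.env + 5]
15. n11.off = 10  [terminal]
16. n12.lab = false  [terminal]
17. n10.ok = "rr"  ["rr"]
18. n13.env = 6  [terminal]
19. n8.key = "uq"  ["uq"]
20. n8.acc = false  [a₁.env == a₀.env]
21. n8.fin = 24  [a₁.env + 18]
22. n15.live = "ym"  ["ym"]
23. n15.wid = 9  [9]
24. n16.env = 11  [terminal]
25. n17.env = false  [terminal]
26. n15.fin = false  [g.env == true]
27. n14.idx = 2  [2]
28. n14.pre = true  [C.fin == false]
29. n1.key = "puq"  ["p" ++ S₁.key]
30. n1.acc = true  [D₀.idx == 22]
31. n1.fin = -2  [S₁.fin - 26]
32. n0.key = "v"  [if S₀.ok then S₁.key else "v"]
33. n0.acc = true  [S₁.fin > -3]
34. n0.fin = 16  [S₁.fin + 18]

16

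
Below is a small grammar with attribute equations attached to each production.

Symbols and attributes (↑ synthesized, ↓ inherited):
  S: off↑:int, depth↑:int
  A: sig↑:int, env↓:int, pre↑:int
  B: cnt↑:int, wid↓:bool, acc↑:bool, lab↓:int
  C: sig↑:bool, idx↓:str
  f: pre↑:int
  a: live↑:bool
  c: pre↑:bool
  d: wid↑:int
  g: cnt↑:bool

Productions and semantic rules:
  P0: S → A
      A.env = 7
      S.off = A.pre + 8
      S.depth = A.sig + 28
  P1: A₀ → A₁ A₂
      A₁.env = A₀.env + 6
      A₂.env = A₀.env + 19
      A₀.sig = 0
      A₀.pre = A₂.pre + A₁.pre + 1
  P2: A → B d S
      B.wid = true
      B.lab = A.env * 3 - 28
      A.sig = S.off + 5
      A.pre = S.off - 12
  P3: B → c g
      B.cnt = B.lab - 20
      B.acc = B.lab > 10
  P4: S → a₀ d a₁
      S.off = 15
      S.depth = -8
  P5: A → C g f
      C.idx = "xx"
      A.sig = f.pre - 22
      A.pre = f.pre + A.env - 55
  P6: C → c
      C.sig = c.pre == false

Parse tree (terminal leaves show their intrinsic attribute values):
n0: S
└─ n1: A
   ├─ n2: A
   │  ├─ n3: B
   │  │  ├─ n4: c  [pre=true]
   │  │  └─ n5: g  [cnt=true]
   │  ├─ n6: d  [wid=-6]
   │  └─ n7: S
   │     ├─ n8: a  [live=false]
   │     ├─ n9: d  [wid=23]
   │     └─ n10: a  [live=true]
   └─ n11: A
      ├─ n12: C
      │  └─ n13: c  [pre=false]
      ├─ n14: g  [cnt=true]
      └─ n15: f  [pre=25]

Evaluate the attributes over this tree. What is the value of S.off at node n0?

8

1. n1.env = 7  [7]
2. n2.env = 13  [A₀.env + 6]
3. n3.wid = true  [true]
4. n3.lab = 11  [A.env * 3 - 28]
5. n4.pre = true  [terminal]
6. n5.cnt = true  [terminal]
7. n3.cnt = -9  [B.lab - 20]
8. n3.acc = true  [B.lab > 10]
9. n6.wid = -6  [terminal]
10. n8.live = false  [terminal]
11. n9.wid = 23  [terminal]
12. n10.live = true  [terminal]
13. n7.off = 15  [15]
14. n7.depth = -8  [-8]
15. n2.sig = 20  [S.off + 5]
16. n2.pre = 3  [S.off - 12]
17. n11.env = 26  [A₀.env + 19]
18. n12.idx = "xx"  ["xx"]
19. n13.pre = false  [terminal]
20. n12.sig = true  [c.pre == false]
21. n14.cnt = true  [terminal]
22. n15.pre = 25  [terminal]
23. n11.sig = 3  [f.pre - 22]
24. n11.pre = -4  [f.pre + A.env - 55]
25. n1.sig = 0  [0]
26. n1.pre = 0  [A₂.pre + A₁.pre + 1]
27. n0.off = 8  [A.pre + 8]
28. n0.depth = 28  [A.sig + 28]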